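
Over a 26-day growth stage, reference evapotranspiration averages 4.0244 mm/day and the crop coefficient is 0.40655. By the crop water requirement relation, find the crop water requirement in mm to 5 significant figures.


Approach: apply the crop water requirement relation, CWR = ET0 * Kc * days.
CWR = 4.0244 * 0.40655 * 26 = 42.539 mm
Therefore the crop water requirement = 42.539 mm.


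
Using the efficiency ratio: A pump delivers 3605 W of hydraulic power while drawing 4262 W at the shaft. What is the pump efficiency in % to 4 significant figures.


Approach: apply the efficiency ratio, eta = (P_out/P_in)*100.
eta = (3605 / 4262) * 100 = 84.58 %
Therefore the pump efficiency = 84.58 %.


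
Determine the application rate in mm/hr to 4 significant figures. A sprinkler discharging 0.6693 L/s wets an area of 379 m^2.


Approach: apply the application rate relation, rate = (Q/A)*3600.
rate = (0.6693 / 379) * 3600 = 6.357 mm/hr
Therefore the application rate = 6.357 mm/hr.


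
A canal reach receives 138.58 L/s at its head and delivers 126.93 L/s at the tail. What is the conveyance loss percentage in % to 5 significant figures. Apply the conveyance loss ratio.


Approach: apply the conveyance loss ratio, loss% = ((Q_head - Q_tail)/Q_head)*100.
loss = ((138.58 - 126.93)/138.58)*100 = 8.4067 %
Therefore the conveyance loss percentage = 8.4067 %.


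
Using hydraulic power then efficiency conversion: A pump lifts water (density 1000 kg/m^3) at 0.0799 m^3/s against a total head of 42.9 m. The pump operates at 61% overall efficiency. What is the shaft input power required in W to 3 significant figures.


Approach: apply hydraulic power then efficiency conversion, P = rho*g*Q*H; P_in = P/eta.
Step 1 — hydraulic power (P = rho*g*Q*H):
  P = 1000 * 9.81 * 0.0799 * 42.9 = 33626 W
Step 2 — input power: P_in = P/eta = 33626 / 0.61 = 55100 W
Therefore the shaft input power required = 55100 W.


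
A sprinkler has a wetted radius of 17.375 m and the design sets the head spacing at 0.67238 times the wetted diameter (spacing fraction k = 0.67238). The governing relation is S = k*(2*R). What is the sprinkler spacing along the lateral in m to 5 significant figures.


S = 0.67238 * (2 * 17.375) = 23.365 m
Therefore the sprinkler spacing along the lateral = 23.365 m.


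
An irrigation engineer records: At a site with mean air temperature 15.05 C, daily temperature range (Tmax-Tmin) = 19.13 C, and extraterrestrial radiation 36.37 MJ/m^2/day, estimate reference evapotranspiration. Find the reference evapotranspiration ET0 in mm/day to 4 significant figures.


Approach: apply the Hargreaves-Samani method, ET0 = 0.0023*(Tmean+17.8)*sqrt(Tmax-Tmin)*0.408*Ra.
ET0 = 0.0023*(15.05+17.8)*sqrt(19.13)*0.408*36.37 = 4.904 mm/day
Therefore the reference evapotranspiration ET0 = 4.904 mm/day.


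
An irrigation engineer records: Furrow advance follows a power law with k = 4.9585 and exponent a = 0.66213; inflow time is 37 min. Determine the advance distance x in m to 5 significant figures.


Approach: apply the power-law advance function, x = k*t^a.
x = 4.9585 * 37^0.66213 = 54.163 m
Therefore the advance distance x = 54.163 m.


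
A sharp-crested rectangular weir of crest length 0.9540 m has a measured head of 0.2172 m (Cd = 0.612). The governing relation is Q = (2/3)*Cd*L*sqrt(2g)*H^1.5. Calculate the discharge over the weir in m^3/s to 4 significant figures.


Q = (2/3)*0.612*0.9540*sqrt(2*9.81)*0.2172^1.5 = 0.1745 m^3/s
Therefore the discharge over the weir = 0.1745 m^3/s.


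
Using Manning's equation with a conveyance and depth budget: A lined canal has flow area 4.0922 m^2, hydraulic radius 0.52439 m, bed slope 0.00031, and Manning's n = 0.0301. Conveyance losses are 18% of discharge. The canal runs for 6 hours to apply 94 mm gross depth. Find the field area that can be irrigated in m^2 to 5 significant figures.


Approach: apply Manning's equation with a conveyance and depth budget, Q = (1/n)*A*R^(2/3)*S^(1/2); Q_field = Q*(1-loss); Area = Q_field*t/(d/1000).
Step 1 — canal discharge (Manning's equation):
  Q = (1/0.0301) * 4.0922 * 0.52439^(2/3) * 0.00031^(1/2) = 1.556590 m^3/s
Step 2 — delivered flow: Q_field = 1.556590*(1 - 18/100) = 1.276404 m^3/s
Step 3 — volume delivered: V = 1.276404 * 6*3600 = 27570.32 m^3
Step 4 — area served: A = V / (depth/1000) = 27570.32 / 0.094 = 293300 m^2
Therefore the field area that can be irrigated = 293300 m^2.


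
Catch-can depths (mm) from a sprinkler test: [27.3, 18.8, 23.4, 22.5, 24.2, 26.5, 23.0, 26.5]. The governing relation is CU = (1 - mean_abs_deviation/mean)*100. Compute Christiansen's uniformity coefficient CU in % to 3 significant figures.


mean = 24.025 mm
mean |d_i - mean| = 2.1000 mm
CU = (1 - 2.1000/24.025)*100 = 91.3 %
Therefore Christiansen's uniformity coefficient CU = 91.3 %.


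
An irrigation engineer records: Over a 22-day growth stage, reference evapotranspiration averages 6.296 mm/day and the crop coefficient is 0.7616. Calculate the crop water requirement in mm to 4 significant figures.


Approach: apply the crop water requirement relation, CWR = ET0 * Kc * days.
CWR = 6.296 * 0.7616 * 22 = 105.5 mm
Therefore the crop water requirement = 105.5 mm.


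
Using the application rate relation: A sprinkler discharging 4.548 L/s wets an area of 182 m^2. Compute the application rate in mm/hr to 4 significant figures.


Approach: apply the application rate relation, rate = (Q/A)*3600.
rate = (4.548 / 182) * 3600 = 89.96 mm/hr
Therefore the application rate = 89.96 mm/hr.


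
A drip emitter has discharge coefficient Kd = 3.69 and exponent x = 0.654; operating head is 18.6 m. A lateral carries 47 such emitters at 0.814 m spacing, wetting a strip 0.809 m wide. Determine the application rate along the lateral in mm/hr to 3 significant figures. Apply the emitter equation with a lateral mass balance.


Approach: apply the emitter equation with a lateral mass balance, q = Kd*h^x; Q = n*q; rate = Q/(n*spacing*width).
Step 1 — single emitter flow (q = Kd*h^x):
  q = 3.69 * 18.6^0.654 = 24.962 L/hr
Step 2 — total lateral flow: Q = 47 * 24.962 = 1173.2 L/hr
Step 3 — wetted area: A = 47 * 0.814 * 0.809 = 30.951 m^2
Step 4 — application rate: Q/A = 1173.2/30.951 = 37.9 mm/hr
Therefore the application rate along the lateral = 37.9 mm/hr.


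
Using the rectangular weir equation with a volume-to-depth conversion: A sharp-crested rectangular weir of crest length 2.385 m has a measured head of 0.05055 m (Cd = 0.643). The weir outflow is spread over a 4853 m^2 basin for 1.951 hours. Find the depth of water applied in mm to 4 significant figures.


Approach: apply the rectangular weir equation with a volume-to-depth conversion, Q = (2/3)*Cd*L*sqrt(2g)*H^1.5; d = Q*t/A * 1000.
Step 1 — weir discharge:
  Q = (2/3)*0.643*2.385*sqrt(2*9.81)*0.05055^1.5 = 0.0514682 m^3/s
Step 2 — volume: V = 0.0514682 * 1.951*3600 = 361.492 m^3
Step 3 — depth: d = V/A * 1000 = 361.492/4853 * 1000 = 74.49 mm
Therefore the depth of water applied = 74.49 mm.


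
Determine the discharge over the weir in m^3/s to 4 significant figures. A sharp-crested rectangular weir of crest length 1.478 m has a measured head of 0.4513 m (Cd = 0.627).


Approach: apply the rectangular weir equation, Q = (2/3)*Cd*L*sqrt(2g)*H^1.5.
Q = (2/3)*0.627*1.478*sqrt(2*9.81)*0.4513^1.5 = 0.8297 m^3/s
Therefore the discharge over the weir = 0.8297 m^3/s.


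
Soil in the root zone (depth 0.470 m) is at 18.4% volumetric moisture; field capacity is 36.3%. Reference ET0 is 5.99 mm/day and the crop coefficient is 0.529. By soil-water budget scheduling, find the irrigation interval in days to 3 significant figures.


Approach: apply soil-water budget scheduling, SMD = (FC-theta)/100*depth*1000; ETc = ET0*Kc; interval = SMD/ETc.
Step 1 — soil moisture deficit:
  SMD = (36.3 - 18.4)/100 * 0.470 * 1000 = 84.130 mm
Step 2 — daily crop ET (ETc = ET0*Kc):
  ETc = 5.99 * 0.529 = 3.1687 mm/day
Step 3 — irrigation interval (SMD/ETc):
  interval = 84.130 / 3.1687 = 26.6 days
Therefore the irrigation interval = 26.6 days.


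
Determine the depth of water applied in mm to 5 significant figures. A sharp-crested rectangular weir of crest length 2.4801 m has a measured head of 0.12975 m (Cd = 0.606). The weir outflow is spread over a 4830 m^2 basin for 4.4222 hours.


Approach: apply the rectangular weir equation with a volume-to-depth conversion, Q = (2/3)*Cd*L*sqrt(2g)*H^1.5; d = Q*t/A * 1000.
Step 1 — weir discharge:
  Q = (2/3)*0.606*2.4801*sqrt(2*9.81)*0.12975^1.5 = 0.2074250 m^3/s
Step 2 — volume: V = 0.2074250 * 4.4222*3600 = 3302.189 m^3
Step 3 — depth: d = V/A * 1000 = 3302.189/4830 * 1000 = 683.68 mm
Therefore the depth of water applied = 683.68 mm.


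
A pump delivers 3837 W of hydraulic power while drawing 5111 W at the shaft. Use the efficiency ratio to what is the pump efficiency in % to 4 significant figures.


Approach: apply the efficiency ratio, eta = (P_out/P_in)*100.
eta = (3837 / 5111) * 100 = 75.07 %
Therefore the pump efficiency = 75.07 %.


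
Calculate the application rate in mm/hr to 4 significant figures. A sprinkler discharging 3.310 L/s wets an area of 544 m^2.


Approach: apply the application rate relation, rate = (Q/A)*3600.
rate = (3.310 / 544) * 3600 = 21.90 mm/hr
Therefore the application rate = 21.90 mm/hr.


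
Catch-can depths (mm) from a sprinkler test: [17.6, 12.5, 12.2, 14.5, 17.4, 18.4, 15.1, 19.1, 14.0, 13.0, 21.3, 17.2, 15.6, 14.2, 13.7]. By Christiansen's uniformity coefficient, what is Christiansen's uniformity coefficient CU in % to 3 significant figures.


Approach: apply Christiansen's uniformity coefficient, CU = (1 - mean_abs_deviation/mean)*100.
mean = 15.720 mm
mean |d_i - mean| = 2.2240 mm
CU = (1 - 2.2240/15.720)*100 = 85.9 %
Therefore Christiansen's uniformity coefficient CU = 85.9 %.


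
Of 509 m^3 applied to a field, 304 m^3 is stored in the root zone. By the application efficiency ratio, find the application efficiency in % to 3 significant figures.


Approach: apply the application efficiency ratio, Ea = (stored/applied)*100.
Ea = (304/509)*100 = 59.7 %
Therefore the application efficiency = 59.7 %.


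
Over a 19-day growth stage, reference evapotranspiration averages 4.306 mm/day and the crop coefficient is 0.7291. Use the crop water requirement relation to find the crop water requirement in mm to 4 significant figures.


Approach: apply the crop water requirement relation, CWR = ET0 * Kc * days.
CWR = 4.306 * 0.7291 * 19 = 59.65 mm
Therefore the crop water requirement = 59.65 mm.


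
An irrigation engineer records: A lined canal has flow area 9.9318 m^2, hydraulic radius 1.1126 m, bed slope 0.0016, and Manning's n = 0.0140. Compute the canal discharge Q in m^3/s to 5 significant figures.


Approach: apply Manning's equation, Q = (1/n)*A*R^(2/3)*S^(1/2).
Q = (1/0.0140) * 9.9318 * 1.1126^(2/3) * 0.0016^(1/2) = 30.469 m^3/s
Therefore the canal discharge Q = 30.469 m^3/s.


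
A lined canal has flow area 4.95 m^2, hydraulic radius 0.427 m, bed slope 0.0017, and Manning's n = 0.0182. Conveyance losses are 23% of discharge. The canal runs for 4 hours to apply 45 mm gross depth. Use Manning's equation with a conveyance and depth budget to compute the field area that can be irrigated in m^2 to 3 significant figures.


Approach: apply Manning's equation with a conveyance and depth budget, Q = (1/n)*A*R^(2/3)*S^(1/2); Q_field = Q*(1-loss); Area = Q_field*t/(d/1000).
Step 1 — canal discharge (Manning's equation):
  Q = (1/0.0182) * 4.95 * 0.427^(2/3) * 0.0017^(1/2) = 6.3588 m^3/s
Step 2 — delivered flow: Q_field = 6.3588*(1 - 23/100) = 4.8963 m^3/s
Step 3 — volume delivered: V = 4.8963 * 4*3600 = 70507 m^3
Step 4 — area served: A = V / (depth/1000) = 70507 / 0.045 = 1570000 m^2
Therefore the field area that can be irrigated = 1570000 m^2.


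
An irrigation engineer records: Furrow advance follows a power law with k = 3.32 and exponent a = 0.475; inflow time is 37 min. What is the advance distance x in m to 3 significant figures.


Approach: apply the power-law advance function, x = k*t^a.
x = 3.32 * 37^0.475 = 18.5 m
Therefore the advance distance x = 18.5 m.


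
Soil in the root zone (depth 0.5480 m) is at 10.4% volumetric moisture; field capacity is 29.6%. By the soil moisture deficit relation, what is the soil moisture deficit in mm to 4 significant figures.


Approach: apply the soil moisture deficit relation, SMD = (FC - theta)/100 * depth * 1000.
SMD = (29.6 - 10.4)/100 * 0.5480 * 1000 = 105.2 mm
Therefore the soil moisture deficit = 105.2 mm.


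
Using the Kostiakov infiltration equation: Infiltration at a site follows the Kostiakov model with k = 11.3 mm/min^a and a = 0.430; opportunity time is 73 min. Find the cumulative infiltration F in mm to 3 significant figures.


Approach: apply the Kostiakov infiltration equation, F = k*t^a.
F = 11.3 * 73^0.430 = 71.5 mm
Therefore the cumulative infiltration F = 71.5 mm.


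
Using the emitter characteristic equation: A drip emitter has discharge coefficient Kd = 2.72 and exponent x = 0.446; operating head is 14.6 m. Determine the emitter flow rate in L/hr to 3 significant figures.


Approach: apply the emitter characteristic equation, q = Kd * h^x.
q = 2.72 * 14.6^0.446 = 8.99 L/hr
Therefore the emitter flow rate = 8.99 L/hr.


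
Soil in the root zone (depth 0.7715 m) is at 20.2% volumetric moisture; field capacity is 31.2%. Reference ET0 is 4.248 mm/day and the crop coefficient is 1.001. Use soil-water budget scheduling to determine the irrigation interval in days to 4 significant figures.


Approach: apply soil-water budget scheduling, SMD = (FC-theta)/100*depth*1000; ETc = ET0*Kc; interval = SMD/ETc.
Step 1 — soil moisture deficit:
  SMD = (31.2 - 20.2)/100 * 0.7715 * 1000 = 84.8650 mm
Step 2 — daily crop ET (ETc = ET0*Kc):
  ETc = 4.248 * 1.001 = 4.25225 mm/day
Step 3 — irrigation interval (SMD/ETc):
  interval = 84.8650 / 4.25225 = 19.96 days
Therefore the irrigation interval = 19.96 days.


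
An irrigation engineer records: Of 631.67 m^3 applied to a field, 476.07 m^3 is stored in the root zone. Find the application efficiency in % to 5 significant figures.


Approach: apply the application efficiency ratio, Ea = (stored/applied)*100.
Ea = (476.07/631.67)*100 = 75.367 %
Therefore the application efficiency = 75.367 %.


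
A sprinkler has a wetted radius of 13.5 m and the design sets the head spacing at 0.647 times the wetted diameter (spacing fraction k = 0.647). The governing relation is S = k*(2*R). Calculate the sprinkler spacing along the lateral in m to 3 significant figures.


S = 0.647 * (2 * 13.5) = 17.5 m
Therefore the sprinkler spacing along the lateral = 17.5 m.


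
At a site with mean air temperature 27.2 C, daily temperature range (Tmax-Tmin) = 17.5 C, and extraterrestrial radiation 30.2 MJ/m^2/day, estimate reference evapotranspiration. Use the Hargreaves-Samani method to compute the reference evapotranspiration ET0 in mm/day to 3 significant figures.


Approach: apply the Hargreaves-Samani method, ET0 = 0.0023*(Tmean+17.8)*sqrt(Tmax-Tmin)*0.408*Ra.
ET0 = 0.0023*(27.2+17.8)*sqrt(17.5)*0.408*30.2 = 5.33 mm/day
Therefore the reference evapotranspiration ET0 = 5.33 mm/day.


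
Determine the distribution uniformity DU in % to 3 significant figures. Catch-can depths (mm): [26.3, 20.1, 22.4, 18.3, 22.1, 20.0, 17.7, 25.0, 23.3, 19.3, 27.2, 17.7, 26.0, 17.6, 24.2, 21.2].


Approach: apply the low-quarter distribution uniformity, DU = (mean of lowest quarter of readings / overall mean)*100.
sorted lowest 4 of 16: [17.6, 17.7, 17.7, 18.3] -> mean = 17.825 mm
overall mean = 21.775 mm
DU = (17.825/21.775)*100 = 81.9 %
Therefore the distribution uniformity DU = 81.9 %.


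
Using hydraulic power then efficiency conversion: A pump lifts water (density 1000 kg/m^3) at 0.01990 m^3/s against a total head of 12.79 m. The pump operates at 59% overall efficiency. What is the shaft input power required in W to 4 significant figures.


Approach: apply hydraulic power then efficiency conversion, P = rho*g*Q*H; P_in = P/eta.
Step 1 — hydraulic power (P = rho*g*Q*H):
  P = 1000 * 9.81 * 0.01990 * 12.79 = 2496.85 W
Step 2 — input power: P_in = P/eta = 2496.85 / 0.59 = 4232 W
Therefore the shaft input power required = 4232 W.


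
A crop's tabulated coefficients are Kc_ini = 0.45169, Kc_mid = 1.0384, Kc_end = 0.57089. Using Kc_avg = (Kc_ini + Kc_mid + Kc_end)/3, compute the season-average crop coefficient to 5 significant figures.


Kc_avg = (0.45169 + 1.0384 + 0.57089)/3 = 0.68699
Therefore the season-average crop coefficient = 0.68699.


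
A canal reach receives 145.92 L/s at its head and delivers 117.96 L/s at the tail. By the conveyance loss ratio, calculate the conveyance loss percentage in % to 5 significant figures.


Approach: apply the conveyance loss ratio, loss% = ((Q_head - Q_tail)/Q_head)*100.
loss = ((145.92 - 117.96)/145.92)*100 = 19.161 %
Therefore the conveyance loss percentage = 19.161 %.


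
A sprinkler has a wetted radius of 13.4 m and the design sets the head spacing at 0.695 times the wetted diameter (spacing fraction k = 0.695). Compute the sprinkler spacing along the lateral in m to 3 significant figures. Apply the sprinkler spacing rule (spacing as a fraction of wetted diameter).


Approach: apply the sprinkler spacing rule (spacing as a fraction of wetted diameter), S = k*(2*R).
S = 0.695 * (2 * 13.4) = 18.6 m
Therefore the sprinkler spacing along the lateral = 18.6 m.


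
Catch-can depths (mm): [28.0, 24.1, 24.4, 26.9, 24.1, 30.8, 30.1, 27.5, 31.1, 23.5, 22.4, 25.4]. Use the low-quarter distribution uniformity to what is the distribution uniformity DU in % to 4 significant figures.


Approach: apply the low-quarter distribution uniformity, DU = (mean of lowest quarter of readings / overall mean)*100.
sorted lowest 3 of 12: [22.4, 23.5, 24.1] -> mean = 23.3333 mm
overall mean = 26.5250 mm
DU = (23.3333/26.5250)*100 = 87.97 %
Therefore the distribution uniformity DU = 87.97 %.


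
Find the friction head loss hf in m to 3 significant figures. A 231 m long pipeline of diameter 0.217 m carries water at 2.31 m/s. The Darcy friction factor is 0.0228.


Approach: apply the Darcy-Weisbach equation, hf = f*(L/D)*(v^2/(2g)).
hf = 0.0228 * (231/0.217) * (2.31^2 / (2*9.81))
hf = 6.60 m
Therefore the friction head loss hf = 6.60 m.


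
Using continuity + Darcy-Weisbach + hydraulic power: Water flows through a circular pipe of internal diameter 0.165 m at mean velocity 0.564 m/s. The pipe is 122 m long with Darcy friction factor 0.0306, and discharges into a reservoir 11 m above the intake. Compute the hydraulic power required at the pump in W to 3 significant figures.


Approach: apply continuity + Darcy-Weisbach + hydraulic power, Q = A*v; hf = f*(L/D)*(v^2/(2g)); H = static + hf; P = rho*g*Q*H.
Step 1 — flow rate (continuity, Q = A*v):
  A = pi*(0.165/2)^2 = 0.021382 m^2
  Q = 0.021382 * 0.564 = 0.012060 m^3/s
Step 2 — friction head loss (Darcy-Weisbach):
  hf = 0.0306 * (122/0.165) * (0.564^2 / (2*9.81))
  hf = 0.36682 m
Step 3 — total head: H = 11 + 0.36682 = 11.367 m
Step 4 — hydraulic power (P = rho*g*Q*H):
  P = 1000 * 9.81 * 0.012060 * 11.367 = 1340 W
Therefore the hydraulic power required at the pump = 1340 W.


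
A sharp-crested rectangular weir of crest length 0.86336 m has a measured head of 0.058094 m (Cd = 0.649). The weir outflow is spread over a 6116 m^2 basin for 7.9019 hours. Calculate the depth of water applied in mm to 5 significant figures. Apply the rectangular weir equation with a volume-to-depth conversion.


Approach: apply the rectangular weir equation with a volume-to-depth conversion, Q = (2/3)*Cd*L*sqrt(2g)*H^1.5; d = Q*t/A * 1000.
Step 1 — weir discharge:
  Q = (2/3)*0.649*0.86336*sqrt(2*9.81)*0.058094^1.5 = 0.02316817 m^3/s
Step 2 — volume: V = 0.02316817 * 7.9019*3600 = 659.0613 m^3
Step 3 — depth: d = V/A * 1000 = 659.0613/6116 * 1000 = 107.76 mm
Therefore the depth of water applied = 107.76 mm.


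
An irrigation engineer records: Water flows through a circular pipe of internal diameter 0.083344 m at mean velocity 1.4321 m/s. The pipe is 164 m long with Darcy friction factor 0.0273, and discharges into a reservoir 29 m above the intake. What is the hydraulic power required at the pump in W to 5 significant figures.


Approach: apply continuity + Darcy-Weisbach + hydraulic power, Q = A*v; hf = f*(L/D)*(v^2/(2g)); H = static + hf; P = rho*g*Q*H.
Step 1 — flow rate (continuity, Q = A*v):
  A = pi*(0.083344/2)^2 = 0.005455550 m^2
  Q = 0.005455550 * 1.4321 = 0.007812894 m^3/s
Step 2 — friction head loss (Darcy-Weisbach):
  hf = 0.0273 * (164/0.083344) * (1.4321^2 / (2*9.81))
  hf = 5.615389 m
Step 3 — total head: H = 29 + 5.615389 = 34.61539 m
Step 4 — hydraulic power (P = rho*g*Q*H):
  P = 1000 * 9.81 * 0.007812894 * 34.61539 = 2653.1 W
Therefore the hydraulic power required at the pump = 2653.1 W.


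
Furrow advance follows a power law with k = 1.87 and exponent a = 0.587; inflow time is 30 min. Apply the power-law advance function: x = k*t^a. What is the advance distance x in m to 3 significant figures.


x = 1.87 * 30^0.587 = 13.8 m
Therefore the advance distance x = 13.8 m.


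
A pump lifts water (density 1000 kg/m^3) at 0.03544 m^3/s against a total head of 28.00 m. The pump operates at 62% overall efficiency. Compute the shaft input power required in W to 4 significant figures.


Approach: apply hydraulic power then efficiency conversion, P = rho*g*Q*H; P_in = P/eta.
Step 1 — hydraulic power (P = rho*g*Q*H):
  P = 1000 * 9.81 * 0.03544 * 28.00 = 9734.66 W
Step 2 — input power: P_in = P/eta = 9734.66 / 0.62 = 15700 W
Therefore the shaft input power required = 15700 W.


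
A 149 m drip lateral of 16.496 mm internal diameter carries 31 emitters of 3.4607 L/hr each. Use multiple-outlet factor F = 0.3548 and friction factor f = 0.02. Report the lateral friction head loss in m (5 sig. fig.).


Approach: apply Darcy-Weisbach with the multiple-outlet F-factor, Q = n*q/(3600*1000) m^3/s; v = Q/A; hf = F*f*(L/D)*(v^2/(2g)).
Q = 31*3.4607/(3600*1000) = 2.980047e-05 m^3/s
A = pi*(16.496e-3/2)^2 = 2.137210e-04 m^2, so v = Q/A = 0.1394363 m/s
hf = 0.3548*0.02*(149/0.016496)*(0.1394363^2/(2*9.81)) = 0.063515 m
Therefore the lateral friction head loss = 0.063515 m.


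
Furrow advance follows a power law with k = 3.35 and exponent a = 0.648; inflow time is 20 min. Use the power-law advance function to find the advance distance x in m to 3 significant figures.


Approach: apply the power-law advance function, x = k*t^a.
x = 3.35 * 20^0.648 = 23.3 m
Therefore the advance distance x = 23.3 m.


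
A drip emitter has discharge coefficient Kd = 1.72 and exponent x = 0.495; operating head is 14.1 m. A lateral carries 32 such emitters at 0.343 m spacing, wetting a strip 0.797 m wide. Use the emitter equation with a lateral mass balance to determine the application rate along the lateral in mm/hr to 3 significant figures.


Approach: apply the emitter equation with a lateral mass balance, q = Kd*h^x; Q = n*q; rate = Q/(n*spacing*width).
Step 1 — single emitter flow (q = Kd*h^x):
  q = 1.72 * 14.1^0.495 = 6.3737 L/hr
Step 2 — total lateral flow: Q = 32 * 6.3737 = 203.96 L/hr
Step 3 — wetted area: A = 32 * 0.343 * 0.797 = 8.7479 m^2
Step 4 — application rate: Q/A = 203.96/8.7479 = 23.3 mm/hr
Therefore the application rate along the lateral = 23.3 mm/hr.


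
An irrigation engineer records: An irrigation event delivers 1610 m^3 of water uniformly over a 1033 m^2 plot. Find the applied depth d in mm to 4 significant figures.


Approach: apply depth from volume over area, d = (V/A)*1000.
d = (1610 / 1033) * 1000 = 1559 mm
Therefore the applied depth d = 1559 mm.


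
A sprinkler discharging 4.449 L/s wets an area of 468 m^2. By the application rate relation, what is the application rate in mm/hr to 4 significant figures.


Approach: apply the application rate relation, rate = (Q/A)*3600.
rate = (4.449 / 468) * 3600 = 34.22 mm/hr
Therefore the application rate = 34.22 mm/hr.


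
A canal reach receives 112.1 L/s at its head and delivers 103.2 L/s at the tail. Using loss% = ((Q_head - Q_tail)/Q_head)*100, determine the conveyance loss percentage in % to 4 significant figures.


loss = ((112.1 - 103.2)/112.1)*100 = 7.939 %
Therefore the conveyance loss percentage = 7.939 %.


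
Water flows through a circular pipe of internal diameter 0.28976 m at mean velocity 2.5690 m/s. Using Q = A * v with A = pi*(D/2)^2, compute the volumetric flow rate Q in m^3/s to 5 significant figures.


A = pi*(0.28976/2)^2 = 0.06594270 m^2
Q = 0.06594270 * 2.5690 = 0.16941 m^3/s
Therefore the volumetric flow rate Q = 0.16941 m^3/s.


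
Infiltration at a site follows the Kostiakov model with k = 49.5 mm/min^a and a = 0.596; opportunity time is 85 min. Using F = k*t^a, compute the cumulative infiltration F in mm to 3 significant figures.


F = 49.5 * 85^0.596 = 699 mm
Therefore the cumulative infiltration F = 699 mm.


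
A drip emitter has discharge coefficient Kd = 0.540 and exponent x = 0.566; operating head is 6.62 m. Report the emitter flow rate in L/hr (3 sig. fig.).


Approach: apply the emitter characteristic equation, q = Kd * h^x.
q = 0.540 * 6.62^0.566 = 1.57 L/hr
Therefore the emitter flow rate = 1.57 L/hr.


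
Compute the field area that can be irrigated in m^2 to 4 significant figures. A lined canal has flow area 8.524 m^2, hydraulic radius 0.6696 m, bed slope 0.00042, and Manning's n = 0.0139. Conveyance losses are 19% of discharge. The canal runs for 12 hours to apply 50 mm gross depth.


Approach: apply Manning's equation with a conveyance and depth budget, Q = (1/n)*A*R^(2/3)*S^(1/2); Q_field = Q*(1-loss); Area = Q_field*t/(d/1000).
Step 1 — canal discharge (Manning's equation):
  Q = (1/0.0139) * 8.524 * 0.6696^(2/3) * 0.00042^(1/2) = 9.61901 m^3/s
Step 2 — delivered flow: Q_field = 9.61901*(1 - 19/100) = 7.79140 m^3/s
Step 3 — volume delivered: V = 7.79140 * 12*3600 = 336588 m^3
Step 4 — area served: A = V / (depth/1000) = 336588 / 0.05 = 6732000 m^2
Therefore the field area that can be irrigated = 6732000 m^2.


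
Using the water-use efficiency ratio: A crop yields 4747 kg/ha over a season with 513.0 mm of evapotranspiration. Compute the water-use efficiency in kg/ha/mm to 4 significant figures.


Approach: apply the water-use efficiency ratio, WUE = yield/ET.
WUE = 4747 / 513.0 = 9.253 kg/ha/mm
Therefore the water-use efficiency = 9.253 kg/ha/mm.


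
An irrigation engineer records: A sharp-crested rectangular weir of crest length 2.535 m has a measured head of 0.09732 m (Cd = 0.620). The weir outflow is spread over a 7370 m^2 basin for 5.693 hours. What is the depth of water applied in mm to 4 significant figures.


Approach: apply the rectangular weir equation with a volume-to-depth conversion, Q = (2/3)*Cd*L*sqrt(2g)*H^1.5; d = Q*t/A * 1000.
Step 1 — weir discharge:
  Q = (2/3)*0.620*2.535*sqrt(2*9.81)*0.09732^1.5 = 0.140907 m^3/s
Step 2 — volume: V = 0.140907 * 5.693*3600 = 2887.85 m^3
Step 3 — depth: d = V/A * 1000 = 2887.85/7370 * 1000 = 391.8 mm
Therefore the depth of water applied = 391.8 mm.


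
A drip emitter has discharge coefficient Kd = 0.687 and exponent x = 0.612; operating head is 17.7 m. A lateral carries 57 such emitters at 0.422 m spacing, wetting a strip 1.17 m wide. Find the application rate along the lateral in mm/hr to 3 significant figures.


Approach: apply the emitter equation with a lateral mass balance, q = Kd*h^x; Q = n*q; rate = Q/(n*spacing*width).
Step 1 — single emitter flow (q = Kd*h^x):
  q = 0.687 * 17.7^0.612 = 3.9876 L/hr
Step 2 — total lateral flow: Q = 57 * 3.9876 = 227.30 L/hr
Step 3 — wetted area: A = 57 * 0.422 * 1.17 = 28.143 m^2
Step 4 — application rate: Q/A = 227.30/28.143 = 8.08 mm/hr
Therefore the application rate along the lateral = 8.08 mm/hr.


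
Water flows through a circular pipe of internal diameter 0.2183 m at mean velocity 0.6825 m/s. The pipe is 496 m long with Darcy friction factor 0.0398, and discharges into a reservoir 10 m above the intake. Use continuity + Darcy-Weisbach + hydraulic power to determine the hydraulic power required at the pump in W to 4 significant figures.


Approach: apply continuity + Darcy-Weisbach + hydraulic power, Q = A*v; hf = f*(L/D)*(v^2/(2g)); H = static + hf; P = rho*g*Q*H.
Step 1 — flow rate (continuity, Q = A*v):
  A = pi*(0.2183/2)^2 = 0.0374281 m^2
  Q = 0.0374281 * 0.6825 = 0.0255447 m^3/s
Step 2 — friction head loss (Darcy-Weisbach):
  hf = 0.0398 * (496/0.2183) * (0.6825^2 / (2*9.81))
  hf = 2.14693 m
Step 3 — total head: H = 10 + 2.14693 = 12.1469 m
Step 4 — hydraulic power (P = rho*g*Q*H):
  P = 1000 * 9.81 * 0.0255447 * 12.1469 = 3044 W
Therefore the hydraulic power required at the pump = 3044 W.


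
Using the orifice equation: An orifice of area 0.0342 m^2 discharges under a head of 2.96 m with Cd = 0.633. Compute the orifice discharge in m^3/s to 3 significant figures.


Approach: apply the orifice equation, Q = Cd*A*sqrt(2*g*h).
Q = 0.633 * 0.0342 * sqrt(2*9.81*2.96) = 0.165 m^3/s
Therefore the orifice discharge = 0.165 m^3/s.


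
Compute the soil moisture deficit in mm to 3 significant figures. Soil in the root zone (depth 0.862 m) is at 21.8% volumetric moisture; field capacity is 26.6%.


Approach: apply the soil moisture deficit relation, SMD = (FC - theta)/100 * depth * 1000.
SMD = (26.6 - 21.8)/100 * 0.862 * 1000 = 41.4 mm
Therefore the soil moisture deficit = 41.4 mm.


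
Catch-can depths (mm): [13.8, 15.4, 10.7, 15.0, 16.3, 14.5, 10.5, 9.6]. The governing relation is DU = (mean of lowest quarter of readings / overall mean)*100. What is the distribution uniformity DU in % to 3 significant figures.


sorted lowest 2 of 8: [9.6, 10.5] -> mean = 10.050 mm
overall mean = 13.225 mm
DU = (10.050/13.225)*100 = 76.0 %
Therefore the distribution uniformity DU = 76.0 %.


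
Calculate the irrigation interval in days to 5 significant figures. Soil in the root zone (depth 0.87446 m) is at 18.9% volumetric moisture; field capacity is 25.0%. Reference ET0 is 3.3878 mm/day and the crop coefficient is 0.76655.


Approach: apply soil-water budget scheduling, SMD = (FC-theta)/100*depth*1000; ETc = ET0*Kc; interval = SMD/ETc.
Step 1 — soil moisture deficit:
  SMD = (25.0 - 18.9)/100 * 0.87446 * 1000 = 53.34206 mm
Step 2 — daily crop ET (ETc = ET0*Kc):
  ETc = 3.3878 * 0.76655 = 2.596918 mm/day
Step 3 — irrigation interval (SMD/ETc):
  interval = 53.34206 / 2.596918 = 20.541 days
Therefore the irrigation interval = 20.541 days.


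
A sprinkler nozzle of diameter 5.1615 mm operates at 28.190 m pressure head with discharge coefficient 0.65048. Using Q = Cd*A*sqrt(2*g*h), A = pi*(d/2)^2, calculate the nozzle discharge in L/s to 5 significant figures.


A = pi*(5.1615e-3/2)^2 = 2.092386e-05 m^2
Q = 0.65048 * 2.092386e-05 * sqrt(2*9.81*28.190) * 1000 = 0.32009 L/s
Therefore the nozzle discharge = 0.32009 L/s.


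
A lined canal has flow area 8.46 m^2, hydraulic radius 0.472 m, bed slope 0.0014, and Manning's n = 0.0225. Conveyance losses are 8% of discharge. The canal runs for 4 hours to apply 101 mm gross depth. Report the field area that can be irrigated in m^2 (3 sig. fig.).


Approach: apply Manning's equation with a conveyance and depth budget, Q = (1/n)*A*R^(2/3)*S^(1/2); Q_field = Q*(1-loss); Area = Q_field*t/(d/1000).
Step 1 — canal discharge (Manning's equation):
  Q = (1/0.0225) * 8.46 * 0.472^(2/3) * 0.0014^(1/2) = 8.5286 m^3/s
Step 2 — delivered flow: Q_field = 8.5286*(1 - 8/100) = 7.8464 m^3/s
Step 3 — volume delivered: V = 7.8464 * 4*3600 = 112990 m^3
Step 4 — area served: A = V / (depth/1000) = 112990 / 0.101 = 1120000 m^2
Therefore the field area that can be irrigated = 1120000 m^2.


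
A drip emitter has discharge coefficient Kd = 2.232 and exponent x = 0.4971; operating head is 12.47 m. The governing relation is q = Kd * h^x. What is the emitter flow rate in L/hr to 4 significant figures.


q = 2.232 * 12.47^0.4971 = 7.824 L/hr
Therefore the emitter flow rate = 7.824 L/hr.


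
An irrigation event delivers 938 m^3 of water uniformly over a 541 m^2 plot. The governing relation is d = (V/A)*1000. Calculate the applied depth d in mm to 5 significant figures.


d = (938 / 541) * 1000 = 1733.8 mm
Therefore the applied depth d = 1733.8 mm.


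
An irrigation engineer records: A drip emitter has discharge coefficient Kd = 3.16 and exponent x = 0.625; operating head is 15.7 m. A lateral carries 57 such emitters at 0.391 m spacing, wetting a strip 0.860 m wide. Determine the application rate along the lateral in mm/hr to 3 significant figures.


Approach: apply the emitter equation with a lateral mass balance, q = Kd*h^x; Q = n*q; rate = Q/(n*spacing*width).
Step 1 — single emitter flow (q = Kd*h^x):
  q = 3.16 * 15.7^0.625 = 17.665 L/hr
Step 2 — total lateral flow: Q = 57 * 17.665 = 1006.9 L/hr
Step 3 — wetted area: A = 57 * 0.391 * 0.860 = 19.167 m^2
Step 4 — application rate: Q/A = 1006.9/19.167 = 52.5 mm/hr
Therefore the application rate along the lateral = 52.5 mm/hr.


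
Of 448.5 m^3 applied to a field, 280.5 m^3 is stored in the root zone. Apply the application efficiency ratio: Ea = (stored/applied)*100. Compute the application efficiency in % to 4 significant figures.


Ea = (280.5/448.5)*100 = 62.54 %
Therefore the application efficiency = 62.54 %.


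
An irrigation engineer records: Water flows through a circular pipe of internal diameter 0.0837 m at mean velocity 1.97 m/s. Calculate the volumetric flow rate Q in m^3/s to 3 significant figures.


Approach: apply the continuity equation for pipe flow, Q = A * v with A = pi*(D/2)^2.
A = pi*(0.0837/2)^2 = 0.0055023 m^2
Q = 0.0055023 * 1.97 = 0.0108 m^3/s
Therefore the volumetric flow rate Q = 0.0108 m^3/s.


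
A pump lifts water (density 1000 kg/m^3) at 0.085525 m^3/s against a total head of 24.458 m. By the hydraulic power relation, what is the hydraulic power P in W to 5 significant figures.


Approach: apply the hydraulic power relation, P = rho*g*Q*H.
P = 1000 * 9.81 * 0.085525 * 24.458 = 20520 W
Therefore the hydraulic power P = 20520 W.


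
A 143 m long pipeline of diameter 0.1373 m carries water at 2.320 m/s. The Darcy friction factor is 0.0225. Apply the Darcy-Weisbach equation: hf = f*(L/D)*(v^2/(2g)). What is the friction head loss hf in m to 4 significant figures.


hf = 0.0225 * (143/0.1373) * (2.320^2 / (2*9.81))
hf = 6.429 m
Therefore the friction head loss hf = 6.429 m.


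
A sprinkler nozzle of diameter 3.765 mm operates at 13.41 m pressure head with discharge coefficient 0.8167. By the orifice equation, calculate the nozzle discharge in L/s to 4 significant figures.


Approach: apply the orifice equation, Q = Cd*A*sqrt(2*g*h), A = pi*(d/2)^2.
A = pi*(3.765e-3/2)^2 = 1.11332e-05 m^2
Q = 0.8167 * 1.11332e-05 * sqrt(2*9.81*13.41) * 1000 = 0.1475 L/s
Therefore the nozzle discharge = 0.1475 L/s.


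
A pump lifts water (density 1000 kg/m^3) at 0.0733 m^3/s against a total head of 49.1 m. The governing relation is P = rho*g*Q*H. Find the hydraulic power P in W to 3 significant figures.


P = 1000 * 9.81 * 0.0733 * 49.1 = 35300 W
Therefore the hydraulic power P = 35300 W.


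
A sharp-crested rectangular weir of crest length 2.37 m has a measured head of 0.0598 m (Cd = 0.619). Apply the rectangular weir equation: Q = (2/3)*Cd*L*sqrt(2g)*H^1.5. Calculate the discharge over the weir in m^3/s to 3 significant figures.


Q = (2/3)*0.619*2.37*sqrt(2*9.81)*0.0598^1.5 = 0.0634 m^3/s
Therefore the discharge over the weir = 0.0634 m^3/s.


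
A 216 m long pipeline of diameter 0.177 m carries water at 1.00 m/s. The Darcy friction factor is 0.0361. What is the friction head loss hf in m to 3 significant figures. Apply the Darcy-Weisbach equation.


Approach: apply the Darcy-Weisbach equation, hf = f*(L/D)*(v^2/(2g)).
hf = 0.0361 * (216/0.177) * (1.00^2 / (2*9.81))
hf = 2.25 m
Therefore the friction head loss hf = 2.25 m.


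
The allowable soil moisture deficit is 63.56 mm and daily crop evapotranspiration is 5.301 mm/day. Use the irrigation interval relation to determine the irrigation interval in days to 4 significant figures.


Approach: apply the irrigation interval relation, interval = SMD / ETc.
interval = 63.56 / 5.301 = 11.99 days
Therefore the irrigation interval = 11.99 days.


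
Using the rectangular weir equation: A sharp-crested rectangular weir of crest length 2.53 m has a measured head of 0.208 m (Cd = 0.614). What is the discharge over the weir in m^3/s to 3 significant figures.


Approach: apply the rectangular weir equation, Q = (2/3)*Cd*L*sqrt(2g)*H^1.5.
Q = (2/3)*0.614*2.53*sqrt(2*9.81)*0.208^1.5 = 0.435 m^3/s
Therefore the discharge over the weir = 0.435 m^3/s.


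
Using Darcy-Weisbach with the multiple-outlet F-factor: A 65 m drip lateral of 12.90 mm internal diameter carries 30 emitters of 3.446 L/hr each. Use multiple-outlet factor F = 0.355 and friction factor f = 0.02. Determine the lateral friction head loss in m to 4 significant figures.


Approach: apply Darcy-Weisbach with the multiple-outlet F-factor, Q = n*q/(3600*1000) m^3/s; v = Q/A; hf = F*f*(L/D)*(v^2/(2g)).
Q = 30*3.446/(3600*1000) = 2.87167e-05 m^3/s
A = pi*(12.90e-3/2)^2 = 1.30698e-04 m^2, so v = Q/A = 0.219718 m/s
hf = 0.355*0.02*(65/0.01290)*(0.219718^2/(2*9.81)) = 0.08803 m
Therefore the lateral friction head loss = 0.08803 m.


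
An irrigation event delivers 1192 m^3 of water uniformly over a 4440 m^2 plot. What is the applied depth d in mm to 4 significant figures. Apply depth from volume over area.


Approach: apply depth from volume over area, d = (V/A)*1000.
d = (1192 / 4440) * 1000 = 268.5 mm
Therefore the applied depth d = 268.5 mm.


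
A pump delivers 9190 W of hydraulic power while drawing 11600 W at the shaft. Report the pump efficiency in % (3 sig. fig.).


Approach: apply the efficiency ratio, eta = (P_out/P_in)*100.
eta = (9190 / 11600) * 100 = 79.2 %
Therefore the pump efficiency = 79.2 %.


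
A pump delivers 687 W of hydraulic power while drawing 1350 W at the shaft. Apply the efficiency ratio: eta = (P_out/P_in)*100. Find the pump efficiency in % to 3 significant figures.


eta = (687 / 1350) * 100 = 50.9 %
Therefore the pump efficiency = 50.9 %.


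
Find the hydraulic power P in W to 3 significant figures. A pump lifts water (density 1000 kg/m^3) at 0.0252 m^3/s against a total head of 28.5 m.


Approach: apply the hydraulic power relation, P = rho*g*Q*H.
P = 1000 * 9.81 * 0.0252 * 28.5 = 7050 W
Therefore the hydraulic power P = 7050 W.


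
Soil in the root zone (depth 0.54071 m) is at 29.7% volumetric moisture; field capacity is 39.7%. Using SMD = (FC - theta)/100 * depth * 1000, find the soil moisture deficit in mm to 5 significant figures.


SMD = (39.7 - 29.7)/100 * 0.54071 * 1000 = 54.071 mm
Therefore the soil moisture deficit = 54.071 mm.


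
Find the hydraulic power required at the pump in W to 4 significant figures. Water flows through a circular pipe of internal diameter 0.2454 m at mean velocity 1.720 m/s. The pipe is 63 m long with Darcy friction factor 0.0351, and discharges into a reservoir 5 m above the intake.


Approach: apply continuity + Darcy-Weisbach + hydraulic power, Q = A*v; hf = f*(L/D)*(v^2/(2g)); H = static + hf; P = rho*g*Q*H.
Step 1 — flow rate (continuity, Q = A*v):
  A = pi*(0.2454/2)^2 = 0.0472976 m^2
  Q = 0.0472976 * 1.720 = 0.0813519 m^3/s
Step 2 — friction head loss (Darcy-Weisbach):
  hf = 0.0351 * (63/0.2454) * (1.720^2 / (2*9.81))
  hf = 1.35872 m
Step 3 — total head: H = 5 + 1.35872 = 6.35872 m
Step 4 — hydraulic power (P = rho*g*Q*H):
  P = 1000 * 9.81 * 0.0813519 * 6.35872 = 5075 W
Therefore the hydraulic power required at the pump = 5075 W.


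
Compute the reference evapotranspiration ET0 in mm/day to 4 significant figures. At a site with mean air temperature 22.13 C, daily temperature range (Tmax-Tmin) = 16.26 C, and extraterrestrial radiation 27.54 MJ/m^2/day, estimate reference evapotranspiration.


Approach: apply the Hargreaves-Samani method, ET0 = 0.0023*(Tmean+17.8)*sqrt(Tmax-Tmin)*0.408*Ra.
ET0 = 0.0023*(22.13+17.8)*sqrt(16.26)*0.408*27.54 = 4.161 mm/day
Therefore the reference evapotranspiration ET0 = 4.161 mm/day.
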